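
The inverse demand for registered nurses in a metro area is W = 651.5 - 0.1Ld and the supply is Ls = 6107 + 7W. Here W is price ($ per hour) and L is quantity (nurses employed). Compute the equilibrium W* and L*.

In direct form, Ld = 6515 - 10W.
The market clears where 6515 - 10W = 6107 + 7W. Rearranging, 17W = 408, hence W* = 24.
Substitute back: L* = 6515 - 10(24) = 6275.

W* = 24, L* = 6275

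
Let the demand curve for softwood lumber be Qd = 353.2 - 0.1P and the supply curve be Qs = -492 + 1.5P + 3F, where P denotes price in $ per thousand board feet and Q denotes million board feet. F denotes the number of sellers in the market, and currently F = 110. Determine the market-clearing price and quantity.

P* = 322, Q* = 321

With F = 110, supply is Qs = -162 + 1.5P.
Equating demand and supply, 353.2 - 0.1P = -162 + 1.5P gives 1.6P = 515.2, so P* = 322.
From the demand curve, Q* = 353.2 - 0.1(322) = 321.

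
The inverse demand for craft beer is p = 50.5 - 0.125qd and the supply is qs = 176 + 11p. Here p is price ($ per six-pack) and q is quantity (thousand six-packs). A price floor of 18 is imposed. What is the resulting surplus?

Surplus = 114

Inverting to quantity form: qd = 404 - 8p.
At p = 18: qd = 260 and qs = 374.
Surplus = qs - qd = 374 - 260 = 114.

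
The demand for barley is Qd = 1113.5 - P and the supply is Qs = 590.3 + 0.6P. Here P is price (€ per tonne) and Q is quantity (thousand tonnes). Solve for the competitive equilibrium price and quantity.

P* = 327, Q* = 786.5

Equating demand and supply, 1113.5 - P = 590.3 + 0.6P gives 1.6P = 523.2, so P* = 327.
From the demand curve, Q* = 1113.5 - 327 = 786.5.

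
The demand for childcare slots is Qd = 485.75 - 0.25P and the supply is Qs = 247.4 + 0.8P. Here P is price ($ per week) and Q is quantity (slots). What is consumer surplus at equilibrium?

The market clears where 485.75 - 0.25P = 247.4 + 0.8P. Rearranging, 1.05P = 238.35, hence P* = 227.
Then Q* = 485.75 - 0.25(227) = 429.
Demand choke price (Qd = 0): P = 485.75/0.25 = 1943. Consumer surplus = ½ × (1943 - 227) × 429 = 368082.

Consumer surplus = 368082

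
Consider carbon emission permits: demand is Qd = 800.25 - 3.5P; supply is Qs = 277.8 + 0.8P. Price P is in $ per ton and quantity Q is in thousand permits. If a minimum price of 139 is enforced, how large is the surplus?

Surplus = 75.25

At P = 139: Qd = 313.75 and Qs = 389.
Surplus = Qs - Qd = 389 - 313.75 = 75.25.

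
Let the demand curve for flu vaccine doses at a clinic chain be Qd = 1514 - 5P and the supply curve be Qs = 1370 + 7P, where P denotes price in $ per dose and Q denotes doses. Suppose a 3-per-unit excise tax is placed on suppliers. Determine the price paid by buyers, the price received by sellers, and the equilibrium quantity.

P_b = 13.75, P_s = 10.75, Q = 1445.25

With a tax of 3 on suppliers, they supply based on the net price P_s = P_b - 3, so Qs = 1349 + 7P_b.
Market clearing requires 1514 - 5P_b = 1349 + 7P_b; hence 165 = 12P_b and P_b = 13.75.
Then P_s = 13.75 - 3 = 10.75 and Q = 1514 - 5(13.75) = 1445.25.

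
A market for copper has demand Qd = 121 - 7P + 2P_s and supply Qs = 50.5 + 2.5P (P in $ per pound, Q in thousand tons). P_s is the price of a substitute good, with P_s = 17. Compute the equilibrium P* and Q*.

P* = 11, Q* = 78

With P_s = 17, demand is Qd = 155 - 7P.
Equating demand and supply, 155 - 7P = 50.5 + 2.5P gives 9.5P = 104.5, so P* = 11.
Substitute back: Q* = 155 - 7(11) = 78.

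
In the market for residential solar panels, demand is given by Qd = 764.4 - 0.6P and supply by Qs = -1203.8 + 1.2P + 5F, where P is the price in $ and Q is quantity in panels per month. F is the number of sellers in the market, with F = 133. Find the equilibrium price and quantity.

P* = 724, Q* = 330

With F = 133, supply is Qs = -538.8 + 1.2P.
The market clears where 764.4 - 0.6P = -538.8 + 1.2P. Rearranging, 1.8P = 1303.2, hence P* = 724.
From the demand curve, Q* = 764.4 - 0.6(724) = 330.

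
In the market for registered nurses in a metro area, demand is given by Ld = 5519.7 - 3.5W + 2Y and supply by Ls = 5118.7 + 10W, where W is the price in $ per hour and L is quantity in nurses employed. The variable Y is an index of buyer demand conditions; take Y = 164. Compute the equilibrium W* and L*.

With Y = 164, demand is Ld = 5847.7 - 3.5W.
The market clears where 5847.7 - 3.5W = 5118.7 + 10W. Rearranging, 13.5W = 729, hence W* = 54.
From the demand curve, L* = 5847.7 - 3.5(54) = 5658.7.

W* = 54, L* = 5658.7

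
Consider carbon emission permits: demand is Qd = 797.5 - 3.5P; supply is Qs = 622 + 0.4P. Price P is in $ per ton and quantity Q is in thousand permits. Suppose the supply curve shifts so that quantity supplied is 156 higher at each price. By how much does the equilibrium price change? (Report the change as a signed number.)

ΔP = -40

Equating demand and supply, 797.5 - 3.5P = 622 + 0.4P gives 3.9P = 175.5, so P* = 45.
Plugging P* into demand: Q* = 797.5 - 3.5(45) = 640.
After the shift, supply is Qs = 778 + 0.4P.
The new intersection has 19.5 = 3.9P, i.e. P = 5, Q = 780.
ΔP = 5 - 45 = -40.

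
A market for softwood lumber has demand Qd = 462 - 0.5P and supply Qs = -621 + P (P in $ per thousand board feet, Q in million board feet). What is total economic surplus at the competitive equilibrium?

Total surplus = 15301.5

The market clears where 462 - 0.5P = -621 + P. Rearranging, 1.5P = 1083, hence P* = 722.
Then Q* = 462 - 0.5(722) = 101.
Demand choke price = 924; supply choke price = 621. CS = ½(924 - 722)(101) = 10201; PS = ½(722 - 621)(101) = 5100.5. Total surplus = 15301.5.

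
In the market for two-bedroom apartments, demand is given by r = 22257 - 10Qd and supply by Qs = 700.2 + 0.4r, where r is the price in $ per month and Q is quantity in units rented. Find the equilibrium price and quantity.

r* = 3051, Q* = 1920.6

In direct form, Qd = 2225.7 - 0.1r.
Set Qd = Qs: 2225.7 - 0.1r = 700.2 + 0.4r, so 1525.5 = 0.5r and r* = 3051.
Substitute back: Q* = 2225.7 - 0.1(3051) = 1920.6.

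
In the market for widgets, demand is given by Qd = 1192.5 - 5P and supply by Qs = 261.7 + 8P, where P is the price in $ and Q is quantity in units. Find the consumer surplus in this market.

Set Qd = Qs: 1192.5 - 5P = 261.7 + 8P, so 930.8 = 13P and P* = 71.6.
From the demand curve, Q* = 1192.5 - 5(71.6) = 834.5.
Demand choke price (Qd = 0): P = 1192.5/5 = 238.5. Consumer surplus = ½ × (238.5 - 71.6) × 834.5 = 69639.025.

Consumer surplus = 69639.025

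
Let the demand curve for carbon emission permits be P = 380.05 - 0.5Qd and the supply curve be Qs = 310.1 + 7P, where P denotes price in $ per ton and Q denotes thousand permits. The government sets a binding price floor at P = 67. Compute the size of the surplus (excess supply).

Surplus = 153

Inverting to quantity form: Qd = 760.1 - 2P.
Evaluating both curves at the floor price 67 gives Qd = 626.1, Qs = 779.1.
Surplus = Qs - Qd = 779.1 - 626.1 = 153.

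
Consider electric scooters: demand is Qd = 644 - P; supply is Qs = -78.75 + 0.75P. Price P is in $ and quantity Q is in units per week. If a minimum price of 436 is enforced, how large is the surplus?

Surplus = 40.25

With P fixed at 436, quantity demanded is 208 and quantity supplied is 248.25.
Surplus = Qs - Qd = 248.25 - 208 = 40.25.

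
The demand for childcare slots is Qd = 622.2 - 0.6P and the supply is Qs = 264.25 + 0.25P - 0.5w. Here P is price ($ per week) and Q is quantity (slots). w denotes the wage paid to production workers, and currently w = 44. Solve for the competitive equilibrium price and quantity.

With w = 44, supply is Qs = 242.25 + 0.25P.
Set Qd = Qs: 622.2 - 0.6P = 242.25 + 0.25P, so 379.95 = 0.85P and P* = 447.
From the demand curve, Q* = 622.2 - 0.6(447) = 354.

P* = 447, Q* = 354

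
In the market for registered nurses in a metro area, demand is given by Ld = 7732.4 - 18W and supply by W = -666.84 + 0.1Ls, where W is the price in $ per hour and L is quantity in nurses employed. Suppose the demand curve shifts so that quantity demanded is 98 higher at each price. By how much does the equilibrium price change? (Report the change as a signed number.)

Rewriting in direct form: Ls = 6668.4 + 10W.
At equilibrium Ld = Ls, so 7732.4 - 18W = 6668.4 + 10W; collecting terms, 1064 = 28W and W* = 38.
From the demand curve, L* = 7732.4 - 18(38) = 7048.4.
After the shift, demand is Ld = 7830.4 - 18W.
The new intersection has 1162 = 28W, i.e. W = 41.5, L = 7083.4.
ΔW = 41.5 - 38 = 3.5.

ΔW = 3.5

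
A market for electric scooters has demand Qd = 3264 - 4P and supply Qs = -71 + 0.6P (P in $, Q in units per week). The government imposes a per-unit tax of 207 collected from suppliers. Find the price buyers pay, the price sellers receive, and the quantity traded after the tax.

The tax drives a wedge P_b - P_s = 207. Substituting P_s = P_b - 207 into supply: Qs = -195.2 + 0.6P_b.
Market clearing requires 3264 - 4P_b = -195.2 + 0.6P_b; hence 3459.2 = 4.6P_b and P_b = 752.
So P_s = 545 and the quantity traded is Q = 3264 - 4(752) = 256.

P_b = 752, P_s = 545, Q = 256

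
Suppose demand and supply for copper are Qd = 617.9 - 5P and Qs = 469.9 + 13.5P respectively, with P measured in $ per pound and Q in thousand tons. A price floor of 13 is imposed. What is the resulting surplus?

Surplus = 92.5

At P = 13: Qd = 552.9 and Qs = 645.4.
Surplus = Qs - Qd = 645.4 - 552.9 = 92.5.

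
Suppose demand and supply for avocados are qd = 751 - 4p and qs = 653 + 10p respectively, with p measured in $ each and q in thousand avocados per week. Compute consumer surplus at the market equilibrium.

The market clears where 751 - 4p = 653 + 10p. Rearranging, 14p = 98, hence p* = 7.
From the demand curve, q* = 751 - 4(7) = 723.
Demand choke price (qd = 0): p = 751/4 = 187.75. Consumer surplus = ½ × (187.75 - 7) × 723 = 65341.125.

Consumer surplus = 65341.125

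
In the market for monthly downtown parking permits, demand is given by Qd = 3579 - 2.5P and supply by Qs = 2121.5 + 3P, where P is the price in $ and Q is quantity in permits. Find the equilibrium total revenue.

Total revenue = 772872.5

The market clears where 3579 - 2.5P = 2121.5 + 3P. Rearranging, 5.5P = 1457.5, hence P* = 265.
Substitute back: Q* = 3579 - 2.5(265) = 2916.5.
Total revenue = P* × Q* = 265 × 2916.5 = 772872.5.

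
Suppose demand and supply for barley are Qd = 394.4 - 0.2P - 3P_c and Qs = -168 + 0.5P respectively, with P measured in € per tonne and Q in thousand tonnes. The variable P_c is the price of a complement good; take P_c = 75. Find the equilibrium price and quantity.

With P_c = 75, demand is Qd = 169.4 - 0.2P.
Set Qd = Qs: 169.4 - 0.2P = -168 + 0.5P, so 337.4 = 0.7P and P* = 482.
Then Q* = 169.4 - 0.2(482) = 73.

P* = 482, Q* = 73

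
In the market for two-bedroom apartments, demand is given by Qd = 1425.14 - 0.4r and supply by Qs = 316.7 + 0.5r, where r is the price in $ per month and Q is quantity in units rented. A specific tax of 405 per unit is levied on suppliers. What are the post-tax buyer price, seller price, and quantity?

Suppliers keep r_s = r_b - 405 per unit, so supply in terms of the buyer price is Qs = 114.2 + 0.5r_b.
Equate demand and the shifted supply: 1425.14 - 0.4r_b = 114.2 + 0.5r_b, giving 0.9r_b = 1310.94, so r_b = 1456.6.
Then r_s = 1456.6 - 405 = 1051.6 and Q = 1425.14 - 0.4(1456.6) = 842.5.

r_b = 1456.6, r_s = 1051.6, Q = 842.5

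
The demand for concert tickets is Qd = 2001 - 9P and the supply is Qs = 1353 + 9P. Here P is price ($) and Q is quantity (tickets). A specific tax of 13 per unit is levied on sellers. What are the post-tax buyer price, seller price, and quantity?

P_b = 42.5, P_s = 29.5, Q = 1618.5

With a tax of 13 on sellers, they supply based on the net price P_s = P_b - 13, so Qs = 1236 + 9P_b.
Market clearing requires 2001 - 9P_b = 1236 + 9P_b; hence 765 = 18P_b and P_b = 42.5.
So P_s = 29.5 and the quantity traded is Q = 2001 - 9(42.5) = 1618.5.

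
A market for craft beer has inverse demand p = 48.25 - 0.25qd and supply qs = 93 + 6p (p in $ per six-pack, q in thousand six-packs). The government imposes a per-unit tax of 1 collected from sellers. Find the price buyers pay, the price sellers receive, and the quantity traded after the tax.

In direct form, qd = 193 - 4p.
The tax drives a wedge p_b - p_s = 1. Substituting p_s = p_b - 1 into supply: qs = 87 + 6p_b.
Equate demand and the shifted supply: 193 - 4p_b = 87 + 6p_b, giving 10p_b = 106, so p_b = 10.6.
Then p_s = 10.6 - 1 = 9.6 and q = 193 - 4(10.6) = 150.6.

p_b = 10.6, p_s = 9.6, q = 150.6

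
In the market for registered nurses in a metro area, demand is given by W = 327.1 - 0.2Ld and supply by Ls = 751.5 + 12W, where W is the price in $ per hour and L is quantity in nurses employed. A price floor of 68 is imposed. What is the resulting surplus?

Surplus = 272

Inverting to quantity form: Ld = 1635.5 - 5W.
With W fixed at 68, quantity demanded is 1295.5 and quantity supplied is 1567.5.
Surplus = Ls - Ld = 1567.5 - 1295.5 = 272.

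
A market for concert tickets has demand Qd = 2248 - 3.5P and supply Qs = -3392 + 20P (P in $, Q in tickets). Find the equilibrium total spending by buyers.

Equating demand and supply, 2248 - 3.5P = -3392 + 20P gives 23.5P = 5640, so P* = 240.
From the demand curve, Q* = 2248 - 3.5(240) = 1408.
Total spending by buyers = P* × Q* = 240 × 1408 = 337920.

Total spending by buyers = 337920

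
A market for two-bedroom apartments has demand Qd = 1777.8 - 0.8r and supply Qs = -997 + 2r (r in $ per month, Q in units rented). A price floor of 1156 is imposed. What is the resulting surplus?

At r = 1156: Qd = 853 and Qs = 1315.
Surplus = Qs - Qd = 1315 - 853 = 462.

Surplus = 462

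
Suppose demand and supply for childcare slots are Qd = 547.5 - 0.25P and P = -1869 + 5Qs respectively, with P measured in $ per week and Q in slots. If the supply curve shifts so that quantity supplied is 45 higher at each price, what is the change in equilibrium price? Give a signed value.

In direct form, Qs = 373.8 + 0.2P.
The market clears where 547.5 - 0.25P = 373.8 + 0.2P. Rearranging, 0.45P = 173.7, hence P* = 386.
Then Q* = 547.5 - 0.25(386) = 451.
After the shift, supply is Qs = 418.8 + 0.2P.
Re-solving, 0.45P = 128.7 gives P = 286 and Q = 476.
ΔP = 286 - 386 = -100.

ΔP = -100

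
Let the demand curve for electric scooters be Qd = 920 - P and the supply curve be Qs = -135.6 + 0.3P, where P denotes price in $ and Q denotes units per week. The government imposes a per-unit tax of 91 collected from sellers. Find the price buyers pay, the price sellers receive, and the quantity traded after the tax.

With a tax of 91 on sellers, they supply based on the net price P_s = P_b - 91, so Qs = -162.9 + 0.3P_b.
Set Qd = Qs: 920 - P_b = -162.9 + 0.3P_b, so 1082.9 = 1.3P_b and P_b = 833.
So P_s = 742 and the quantity traded is Q = 920 - 833 = 87.

P_b = 833, P_s = 742, Q = 87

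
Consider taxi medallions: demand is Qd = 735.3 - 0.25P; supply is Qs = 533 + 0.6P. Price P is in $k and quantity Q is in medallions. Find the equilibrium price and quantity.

P* = 238, Q* = 675.8

The market clears where 735.3 - 0.25P = 533 + 0.6P. Rearranging, 0.85P = 202.3, hence P* = 238.
Then Q* = 735.3 - 0.25(238) = 675.8.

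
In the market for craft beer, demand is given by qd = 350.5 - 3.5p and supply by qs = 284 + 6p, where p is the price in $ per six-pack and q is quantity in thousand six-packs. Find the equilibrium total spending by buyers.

Total spending by buyers = 2282

At equilibrium qd = qs, so 350.5 - 3.5p = 284 + 6p; collecting terms, 66.5 = 9.5p and p* = 7.
Substitute back: q* = 350.5 - 3.5(7) = 326.
Total spending by buyers = p* × q* = 7 × 326 = 2282.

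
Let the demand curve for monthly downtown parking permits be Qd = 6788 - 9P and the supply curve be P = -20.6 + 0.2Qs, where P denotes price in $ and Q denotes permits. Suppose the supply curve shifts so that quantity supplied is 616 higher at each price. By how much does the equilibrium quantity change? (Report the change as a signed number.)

ΔQ = 396

Solving each curve for Q: Qs = 103 + 5P.
Equating demand and supply, 6788 - 9P = 103 + 5P gives 14P = 6685, so P* = 477.5.
From the demand curve, Q* = 6788 - 9(477.5) = 2490.5.
After the shift, supply is Qs = 719 + 5P.
The new intersection has 6069 = 14P, i.e. P = 433.5, Q = 2886.5.
ΔQ = 2886.5 - 2490.5 = 396.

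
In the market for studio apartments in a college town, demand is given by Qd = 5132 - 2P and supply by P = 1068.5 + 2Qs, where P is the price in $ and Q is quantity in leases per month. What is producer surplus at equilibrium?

Inverting to quantity form: Qs = -534.25 + 0.5P.
The market clears where 5132 - 2P = -534.25 + 0.5P. Rearranging, 2.5P = 5666.25, hence P* = 2266.5.
Then Q* = 5132 - 2(2266.5) = 599.
Supply choke price (Qs = 0): P = 1068.5. Producer surplus = ½ × (2266.5 - 1068.5) × 599 = 358801.

Producer surplus = 358801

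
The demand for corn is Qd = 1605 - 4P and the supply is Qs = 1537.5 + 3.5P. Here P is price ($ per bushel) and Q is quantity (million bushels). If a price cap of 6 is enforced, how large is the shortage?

Evaluating both curves at the ceiling price 6 gives Qd = 1581, Qs = 1558.5.
Shortage = Qd - Qs = 1581 - 1558.5 = 22.5.

Shortage = 22.5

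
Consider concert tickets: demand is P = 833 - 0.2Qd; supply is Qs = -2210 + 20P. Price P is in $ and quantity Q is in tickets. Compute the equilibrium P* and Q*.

Solving each curve for Q: Qd = 4165 - 5P.
Equating demand and supply, 4165 - 5P = -2210 + 20P gives 25P = 6375, so P* = 255.
Substitute back: Q* = 4165 - 5(255) = 2890.

P* = 255, Q* = 2890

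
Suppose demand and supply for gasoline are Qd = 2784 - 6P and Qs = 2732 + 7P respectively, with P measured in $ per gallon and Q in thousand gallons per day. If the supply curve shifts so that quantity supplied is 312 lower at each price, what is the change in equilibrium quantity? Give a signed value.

ΔQ = -144

Set Qd = Qs: 2784 - 6P = 2732 + 7P, so 52 = 13P and P* = 4.
Plugging P* into demand: Q* = 2784 - 6(4) = 2760.
After the shift, supply is Qs = 2420 + 7P.
New equilibrium: 364 = 13P, so P = 28 and Q = 2616.
ΔQ = 2616 - 2760 = -144.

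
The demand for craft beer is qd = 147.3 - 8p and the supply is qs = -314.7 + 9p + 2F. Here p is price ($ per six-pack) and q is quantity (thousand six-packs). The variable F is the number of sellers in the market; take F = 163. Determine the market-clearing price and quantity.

p* = 8, q* = 83.3

With F = 163, supply is qs = 11.3 + 9p.
At equilibrium qd = qs, so 147.3 - 8p = 11.3 + 9p; collecting terms, 136 = 17p and p* = 8.
Plugging p* into demand: q* = 147.3 - 8(8) = 83.3.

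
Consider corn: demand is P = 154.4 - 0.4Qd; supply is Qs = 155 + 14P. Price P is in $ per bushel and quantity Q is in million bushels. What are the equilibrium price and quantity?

P* = 14, Q* = 351

Rewriting in direct form: Qd = 386 - 2.5P.
At equilibrium Qd = Qs, so 386 - 2.5P = 155 + 14P; collecting terms, 231 = 16.5P and P* = 14.
Substitute back: Q* = 386 - 2.5(14) = 351.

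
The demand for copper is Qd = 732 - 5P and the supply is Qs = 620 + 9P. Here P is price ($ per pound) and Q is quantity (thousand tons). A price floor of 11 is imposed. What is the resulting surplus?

Surplus = 42

At P = 11: Qd = 677 and Qs = 719.
Surplus = Qs - Qd = 719 - 677 = 42.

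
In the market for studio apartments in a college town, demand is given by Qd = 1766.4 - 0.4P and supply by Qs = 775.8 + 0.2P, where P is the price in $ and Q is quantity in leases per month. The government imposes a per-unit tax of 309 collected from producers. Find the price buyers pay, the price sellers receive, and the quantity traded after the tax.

P_b = 1754, P_s = 1445, Q = 1064.8

With a tax of 309 on producers, they supply based on the net price P_s = P_b - 309, so Qs = 714 + 0.2P_b.
Market clearing requires 1766.4 - 0.4P_b = 714 + 0.2P_b; hence 1052.4 = 0.6P_b and P_b = 1754.
Then P_s = 1754 - 309 = 1445 and Q = 1766.4 - 0.4(1754) = 1064.8.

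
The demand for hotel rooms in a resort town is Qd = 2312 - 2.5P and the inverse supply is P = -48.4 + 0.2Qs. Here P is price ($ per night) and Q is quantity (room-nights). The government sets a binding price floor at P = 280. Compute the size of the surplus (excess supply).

Surplus = 30

Rewriting in direct form: Qs = 242 + 5P.
With P fixed at 280, quantity demanded is 1612 and quantity supplied is 1642.
Surplus = Qs - Qd = 1642 - 1612 = 30.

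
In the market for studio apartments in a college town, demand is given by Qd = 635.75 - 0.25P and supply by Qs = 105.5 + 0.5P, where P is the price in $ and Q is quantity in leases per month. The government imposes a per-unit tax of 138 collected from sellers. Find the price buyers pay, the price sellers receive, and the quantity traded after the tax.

P_b = 799, P_s = 661, Q = 436

The tax drives a wedge P_b - P_s = 138. Substituting P_s = P_b - 138 into supply: Qs = 36.5 + 0.5P_b.
Set Qd = Qs: 635.75 - 0.25P_b = 36.5 + 0.5P_b, so 599.25 = 0.75P_b and P_b = 799.
So P_s = 661 and the quantity traded is Q = 635.75 - 0.25(799) = 436.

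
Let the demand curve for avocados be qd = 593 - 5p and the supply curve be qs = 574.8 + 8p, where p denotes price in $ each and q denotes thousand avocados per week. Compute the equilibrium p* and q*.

Set qd = qs: 593 - 5p = 574.8 + 8p, so 18.2 = 13p and p* = 1.4.
From the demand curve, q* = 593 - 5(1.4) = 586.

p* = 1.4, q* = 586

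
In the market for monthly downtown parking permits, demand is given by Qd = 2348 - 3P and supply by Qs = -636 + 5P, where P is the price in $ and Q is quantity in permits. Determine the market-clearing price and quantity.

Set Qd = Qs: 2348 - 3P = -636 + 5P, so 2984 = 8P and P* = 373.
From the demand curve, Q* = 2348 - 3(373) = 1229.

P* = 373, Q* = 1229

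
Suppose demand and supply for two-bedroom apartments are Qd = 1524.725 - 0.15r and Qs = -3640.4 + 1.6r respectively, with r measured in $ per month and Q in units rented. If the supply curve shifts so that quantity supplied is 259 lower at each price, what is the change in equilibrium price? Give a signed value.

Δr = 148

At equilibrium Qd = Qs, so 1524.725 - 0.15r = -3640.4 + 1.6r; collecting terms, 5165.125 = 1.75r and r* = 2951.5.
Plugging r* into demand: Q* = 1524.725 - 0.15(2951.5) = 1082.
After the shift, supply is Qs = -3899.4 + 1.6r.
New equilibrium: 5424.125 = 1.75r, so r = 3099.5 and Q = 1059.8.
Δr = 3099.5 - 2951.5 = 148.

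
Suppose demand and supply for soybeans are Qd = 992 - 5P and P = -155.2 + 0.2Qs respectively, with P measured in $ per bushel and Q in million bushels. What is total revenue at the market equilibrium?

Total revenue = 19094.4

Rewriting in direct form: Qs = 776 + 5P.
At equilibrium Qd = Qs, so 992 - 5P = 776 + 5P; collecting terms, 216 = 10P and P* = 21.6.
Then Q* = 992 - 5(21.6) = 884.
Total revenue = P* × Q* = 21.6 × 884 = 19094.4.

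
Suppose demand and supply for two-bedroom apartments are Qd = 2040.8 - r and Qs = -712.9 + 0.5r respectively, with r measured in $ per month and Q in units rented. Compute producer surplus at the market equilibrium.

Producer surplus = 42025

Set Qd = Qs: 2040.8 - r = -712.9 + 0.5r, so 2753.7 = 1.5r and r* = 1835.8.
Plugging r* into demand: Q* = 2040.8 - 1835.8 = 205.
Supply choke price (Qs = 0): r = 1425.8. Producer surplus = ½ × (1835.8 - 1425.8) × 205 = 42025.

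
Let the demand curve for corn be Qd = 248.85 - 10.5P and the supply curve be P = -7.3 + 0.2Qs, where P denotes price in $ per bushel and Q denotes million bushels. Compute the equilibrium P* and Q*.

P* = 13.7, Q* = 105

In direct form, Qs = 36.5 + 5P.
Set Qd = Qs: 248.85 - 10.5P = 36.5 + 5P, so 212.35 = 15.5P and P* = 13.7.
Plugging P* into demand: Q* = 248.85 - 10.5(13.7) = 105.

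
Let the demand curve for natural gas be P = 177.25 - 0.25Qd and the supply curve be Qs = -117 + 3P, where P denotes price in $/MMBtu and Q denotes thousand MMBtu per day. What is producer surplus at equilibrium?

Inverting to quantity form: Qd = 709 - 4P.
Set Qd = Qs: 709 - 4P = -117 + 3P, so 826 = 7P and P* = 118.
Substitute back: Q* = 709 - 4(118) = 237.
Supply choke price (Qs = 0): P = 39. Producer surplus = ½ × (118 - 39) × 237 = 9361.5.

Producer surplus = 9361.5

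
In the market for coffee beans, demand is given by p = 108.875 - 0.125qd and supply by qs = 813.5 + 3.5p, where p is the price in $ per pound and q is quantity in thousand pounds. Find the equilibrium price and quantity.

Rewriting in direct form: qd = 871 - 8p.
The market clears where 871 - 8p = 813.5 + 3.5p. Rearranging, 11.5p = 57.5, hence p* = 5.
From the demand curve, q* = 871 - 8(5) = 831.

p* = 5, q* = 831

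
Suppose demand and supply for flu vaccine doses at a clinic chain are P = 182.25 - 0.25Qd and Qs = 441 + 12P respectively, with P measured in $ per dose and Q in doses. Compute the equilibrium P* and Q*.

In direct form, Qd = 729 - 4P.
At equilibrium Qd = Qs, so 729 - 4P = 441 + 12P; collecting terms, 288 = 16P and P* = 18.
From the demand curve, Q* = 729 - 4(18) = 657.

P* = 18, Q* = 657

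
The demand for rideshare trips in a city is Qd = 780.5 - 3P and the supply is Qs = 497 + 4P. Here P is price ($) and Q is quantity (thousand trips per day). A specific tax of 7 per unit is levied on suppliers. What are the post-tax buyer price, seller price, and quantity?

With a tax of 7 on suppliers, they supply based on the net price P_s = P_b - 7, so Qs = 469 + 4P_b.
Set Qd = Qs: 780.5 - 3P_b = 469 + 4P_b, so 311.5 = 7P_b and P_b = 44.5.
So P_s = 37.5 and the quantity traded is Q = 780.5 - 3(44.5) = 647.

P_b = 44.5, P_s = 37.5, Q = 647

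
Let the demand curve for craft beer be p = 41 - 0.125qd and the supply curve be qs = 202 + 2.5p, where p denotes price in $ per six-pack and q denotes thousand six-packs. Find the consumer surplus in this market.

In direct form, qd = 328 - 8p.
Equating demand and supply, 328 - 8p = 202 + 2.5p gives 10.5p = 126, so p* = 12.
Plugging p* into demand: q* = 328 - 8(12) = 232.
Demand choke price (qd = 0): p = 328/8 = 41. Consumer surplus = ½ × (41 - 12) × 232 = 3364.

Consumer surplus = 3364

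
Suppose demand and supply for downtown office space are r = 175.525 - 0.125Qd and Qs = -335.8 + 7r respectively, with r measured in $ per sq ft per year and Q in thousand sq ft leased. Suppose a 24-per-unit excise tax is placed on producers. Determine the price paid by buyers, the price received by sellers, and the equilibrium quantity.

r_b = 127.2, r_s = 103.2, Q = 386.6

Inverting to quantity form: Qd = 1404.2 - 8r.
Producers keep r_s = r_b - 24 per unit, so supply in terms of the buyer price is Qs = -503.8 + 7r_b.
Market clearing requires 1404.2 - 8r_b = -503.8 + 7r_b; hence 1908 = 15r_b and r_b = 127.2.
So r_s = 103.2 and the quantity traded is Q = 1404.2 - 8(127.2) = 386.6.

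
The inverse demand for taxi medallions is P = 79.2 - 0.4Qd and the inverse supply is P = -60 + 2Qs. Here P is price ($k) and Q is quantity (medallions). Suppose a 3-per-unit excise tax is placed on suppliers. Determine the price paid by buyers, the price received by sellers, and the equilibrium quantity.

In direct form, Qd = 198 - 2.5P and Qs = 30 + 0.5P.
With a tax of 3 on suppliers, they supply based on the net price P_s = P_b - 3, so Qs = 28.5 + 0.5P_b.
Market clearing requires 198 - 2.5P_b = 28.5 + 0.5P_b; hence 169.5 = 3P_b and P_b = 56.5.
Then P_s = 56.5 - 3 = 53.5 and Q = 198 - 2.5(56.5) = 56.75.

P_b = 56.5, P_s = 53.5, Q = 56.75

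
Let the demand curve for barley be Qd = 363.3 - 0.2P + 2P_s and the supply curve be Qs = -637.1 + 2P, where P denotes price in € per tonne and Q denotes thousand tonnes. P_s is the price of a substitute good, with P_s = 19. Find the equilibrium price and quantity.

With P_s = 19, demand is Qd = 401.3 - 0.2P.
Set Qd = Qs: 401.3 - 0.2P = -637.1 + 2P, so 1038.4 = 2.2P and P* = 472.
Then Q* = 401.3 - 0.2(472) = 306.9.

P* = 472, Q* = 306.9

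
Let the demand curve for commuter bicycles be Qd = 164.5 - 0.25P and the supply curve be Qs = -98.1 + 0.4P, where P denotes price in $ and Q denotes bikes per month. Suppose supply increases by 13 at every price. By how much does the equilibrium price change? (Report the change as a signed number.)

At equilibrium Qd = Qs, so 164.5 - 0.25P = -98.1 + 0.4P; collecting terms, 262.6 = 0.65P and P* = 404.
From the demand curve, Q* = 164.5 - 0.25(404) = 63.5.
After the shift, supply is Qs = -85.1 + 0.4P.
Re-solving, 0.65P = 249.6 gives P = 384 and Q = 68.5.
ΔP = 384 - 404 = -20.

ΔP = -20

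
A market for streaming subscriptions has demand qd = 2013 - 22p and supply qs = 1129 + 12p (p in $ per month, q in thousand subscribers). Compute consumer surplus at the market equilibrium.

Consumer surplus = 47192.75

The market clears where 2013 - 22p = 1129 + 12p. Rearranging, 34p = 884, hence p* = 26.
Substitute back: q* = 2013 - 22(26) = 1441.
Demand choke price (qd = 0): p = 2013/22 = 91.5. Consumer surplus = ½ × (91.5 - 26) × 1441 = 47192.75.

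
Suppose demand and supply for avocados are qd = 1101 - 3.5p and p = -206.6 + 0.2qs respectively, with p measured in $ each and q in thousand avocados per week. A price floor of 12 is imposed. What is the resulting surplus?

Inverting to quantity form: qs = 1033 + 5p.
At p = 12: qd = 1059 and qs = 1093.
Surplus = qs - qd = 1093 - 1059 = 34.

Surplus = 34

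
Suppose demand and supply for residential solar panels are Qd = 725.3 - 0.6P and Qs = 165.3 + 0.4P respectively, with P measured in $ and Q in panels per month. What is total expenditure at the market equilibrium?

At equilibrium Qd = Qs, so 725.3 - 0.6P = 165.3 + 0.4P; collecting terms, 560 = P and P* = 560.
Then Q* = 725.3 - 0.6(560) = 389.3.
Total expenditure = P* × Q* = 560 × 389.3 = 218008.

Total expenditure = 218008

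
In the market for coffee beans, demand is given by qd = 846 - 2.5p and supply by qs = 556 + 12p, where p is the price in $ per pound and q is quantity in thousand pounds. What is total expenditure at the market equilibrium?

Total expenditure = 15920

At equilibrium qd = qs, so 846 - 2.5p = 556 + 12p; collecting terms, 290 = 14.5p and p* = 20.
Plugging p* into demand: q* = 846 - 2.5(20) = 796.
Total expenditure = p* × q* = 20 × 796 = 15920.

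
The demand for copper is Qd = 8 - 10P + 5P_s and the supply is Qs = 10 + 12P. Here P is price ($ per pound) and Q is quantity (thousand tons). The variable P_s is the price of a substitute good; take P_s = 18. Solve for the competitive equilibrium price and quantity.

P* = 4, Q* = 58

With P_s = 18, demand is Qd = 98 - 10P.
The market clears where 98 - 10P = 10 + 12P. Rearranging, 22P = 88, hence P* = 4.
Substitute back: Q* = 98 - 10(4) = 58.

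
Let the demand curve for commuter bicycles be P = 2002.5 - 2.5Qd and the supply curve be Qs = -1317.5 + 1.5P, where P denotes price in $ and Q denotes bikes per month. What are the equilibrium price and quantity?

Inverting to quantity form: Qd = 801 - 0.4P.
The market clears where 801 - 0.4P = -1317.5 + 1.5P. Rearranging, 1.9P = 2118.5, hence P* = 1115.
From the demand curve, Q* = 801 - 0.4(1115) = 355.

P* = 1115, Q* = 355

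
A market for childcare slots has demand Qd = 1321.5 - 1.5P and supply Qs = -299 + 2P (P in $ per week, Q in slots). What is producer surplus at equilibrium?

Producer surplus = 98282.25

Set Qd = Qs: 1321.5 - 1.5P = -299 + 2P, so 1620.5 = 3.5P and P* = 463.
Plugging P* into demand: Q* = 1321.5 - 1.5(463) = 627.
Supply choke price (Qs = 0): P = 149.5. Producer surplus = ½ × (463 - 149.5) × 627 = 98282.25.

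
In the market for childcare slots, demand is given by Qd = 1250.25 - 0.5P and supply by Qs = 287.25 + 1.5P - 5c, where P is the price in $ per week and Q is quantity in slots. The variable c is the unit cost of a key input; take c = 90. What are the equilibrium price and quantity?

P* = 706.5, Q* = 897

With c = 90, supply is Qs = -162.75 + 1.5P.
The market clears where 1250.25 - 0.5P = -162.75 + 1.5P. Rearranging, 2P = 1413, hence P* = 706.5.
Substitute back: Q* = 1250.25 - 0.5(706.5) = 897.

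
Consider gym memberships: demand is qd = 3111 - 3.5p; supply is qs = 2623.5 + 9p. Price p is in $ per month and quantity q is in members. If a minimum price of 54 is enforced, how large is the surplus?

Evaluating both curves at the floor price 54 gives qd = 2922, qs = 3109.5.
Surplus = qs - qd = 3109.5 - 2922 = 187.5.

Surplus = 187.5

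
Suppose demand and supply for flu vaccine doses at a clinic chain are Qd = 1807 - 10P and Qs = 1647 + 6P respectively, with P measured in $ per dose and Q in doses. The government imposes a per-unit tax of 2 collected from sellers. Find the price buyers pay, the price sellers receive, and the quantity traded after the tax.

Sellers keep P_s = P_b - 2 per unit, so supply in terms of the buyer price is Qs = 1635 + 6P_b.
Equate demand and the shifted supply: 1807 - 10P_b = 1635 + 6P_b, giving 16P_b = 172, so P_b = 10.75.
So P_s = 8.75 and the quantity traded is Q = 1807 - 10(10.75) = 1699.5.

P_b = 10.75, P_s = 8.75, Q = 1699.5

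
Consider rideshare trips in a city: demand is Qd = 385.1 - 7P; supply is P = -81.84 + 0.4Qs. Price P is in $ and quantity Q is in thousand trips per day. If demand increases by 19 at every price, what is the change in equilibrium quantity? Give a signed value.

ΔQ = 5

In direct form, Qs = 204.6 + 2.5P.
Set Qd = Qs: 385.1 - 7P = 204.6 + 2.5P, so 180.5 = 9.5P and P* = 19.
Substitute back: Q* = 385.1 - 7(19) = 252.1.
After the shift, demand is Qd = 404.1 - 7P.
Re-solving, 9.5P = 199.5 gives P = 21 and Q = 257.1.
ΔQ = 257.1 - 252.1 = 5.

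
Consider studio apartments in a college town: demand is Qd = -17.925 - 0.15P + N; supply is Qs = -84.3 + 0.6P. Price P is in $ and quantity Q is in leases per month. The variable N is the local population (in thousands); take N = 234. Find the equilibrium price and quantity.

P* = 400.5, Q* = 156

With N = 234, demand is Qd = 216.075 - 0.15P.
At equilibrium Qd = Qs, so 216.075 - 0.15P = -84.3 + 0.6P; collecting terms, 300.375 = 0.75P and P* = 400.5.
Substitute back: Q* = 216.075 - 0.15(400.5) = 156.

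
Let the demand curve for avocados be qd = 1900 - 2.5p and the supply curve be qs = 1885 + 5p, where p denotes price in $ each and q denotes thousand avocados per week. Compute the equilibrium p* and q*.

p* = 2, q* = 1895

The market clears where 1900 - 2.5p = 1885 + 5p. Rearranging, 7.5p = 15, hence p* = 2.
Plugging p* into demand: q* = 1900 - 2.5(2) = 1895.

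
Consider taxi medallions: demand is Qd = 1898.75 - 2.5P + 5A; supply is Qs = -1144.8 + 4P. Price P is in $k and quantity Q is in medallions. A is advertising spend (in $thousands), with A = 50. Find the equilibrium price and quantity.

P* = 506.7, Q* = 882

With A = 50, demand is Qd = 2148.75 - 2.5P.
Equating demand and supply, 2148.75 - 2.5P = -1144.8 + 4P gives 6.5P = 3293.55, so P* = 506.7.
From the demand curve, Q* = 2148.75 - 2.5(506.7) = 882.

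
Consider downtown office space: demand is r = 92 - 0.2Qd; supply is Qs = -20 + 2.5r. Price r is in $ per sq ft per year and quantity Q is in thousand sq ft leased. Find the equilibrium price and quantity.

r* = 64, Q* = 140

Solving each curve for Q: Qd = 460 - 5r.
Set Qd = Qs: 460 - 5r = -20 + 2.5r, so 480 = 7.5r and r* = 64.
Substitute back: Q* = 460 - 5(64) = 140.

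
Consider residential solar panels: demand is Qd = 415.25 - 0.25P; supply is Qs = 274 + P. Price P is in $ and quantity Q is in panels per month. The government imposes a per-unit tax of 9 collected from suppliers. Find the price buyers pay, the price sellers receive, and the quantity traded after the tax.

P_b = 120.2, P_s = 111.2, Q = 385.2

The tax drives a wedge P_b - P_s = 9. Substituting P_s = P_b - 9 into supply: Qs = 265 + P_b.
Equate demand and the shifted supply: 415.25 - 0.25P_b = 265 + P_b, giving 1.25P_b = 150.25, so P_b = 120.2.
Then P_s = 120.2 - 9 = 111.2 and Q = 415.25 - 0.25(120.2) = 385.2.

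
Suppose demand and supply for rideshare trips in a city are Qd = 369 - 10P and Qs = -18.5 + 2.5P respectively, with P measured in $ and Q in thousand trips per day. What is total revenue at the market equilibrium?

Total revenue = 1829

Set Qd = Qs: 369 - 10P = -18.5 + 2.5P, so 387.5 = 12.5P and P* = 31.
Substitute back: Q* = 369 - 10(31) = 59.
Total revenue = P* × Q* = 31 × 59 = 1829.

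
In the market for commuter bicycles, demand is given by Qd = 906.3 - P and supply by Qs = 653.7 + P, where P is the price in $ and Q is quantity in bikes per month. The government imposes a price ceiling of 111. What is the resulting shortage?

With P fixed at 111, quantity demanded is 795.3 and quantity supplied is 764.7.
Shortage = Qd - Qs = 795.3 - 764.7 = 30.6.

Shortage = 30.6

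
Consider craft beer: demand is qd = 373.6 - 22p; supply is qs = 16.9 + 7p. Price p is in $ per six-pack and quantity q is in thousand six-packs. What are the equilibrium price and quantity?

p* = 12.3, q* = 103

The market clears where 373.6 - 22p = 16.9 + 7p. Rearranging, 29p = 356.7, hence p* = 12.3.
Then q* = 373.6 - 22(12.3) = 103.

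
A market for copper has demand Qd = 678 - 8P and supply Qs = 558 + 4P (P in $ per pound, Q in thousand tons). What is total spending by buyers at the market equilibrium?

Total spending by buyers = 5980

The market clears where 678 - 8P = 558 + 4P. Rearranging, 12P = 120, hence P* = 10.
Substitute back: Q* = 678 - 8(10) = 598.
Total spending by buyers = P* × Q* = 10 × 598 = 5980.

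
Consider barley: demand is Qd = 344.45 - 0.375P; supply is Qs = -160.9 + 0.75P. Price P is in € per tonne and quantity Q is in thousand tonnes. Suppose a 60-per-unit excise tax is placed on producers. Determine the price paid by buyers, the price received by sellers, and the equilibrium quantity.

With a tax of 60 on producers, they supply based on the net price P_s = P_b - 60, so Qs = -205.9 + 0.75P_b.
Equate demand and the shifted supply: 344.45 - 0.375P_b = -205.9 + 0.75P_b, giving 1.125P_b = 550.35, so P_b = 489.2.
Then P_s = 489.2 - 60 = 429.2 and Q = 344.45 - 0.375(489.2) = 161.

P_b = 489.2, P_s = 429.2, Q = 161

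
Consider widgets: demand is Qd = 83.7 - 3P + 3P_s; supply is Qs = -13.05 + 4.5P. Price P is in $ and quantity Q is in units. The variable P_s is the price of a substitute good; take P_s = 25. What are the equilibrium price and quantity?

With P_s = 25, demand is Qd = 158.7 - 3P.
At equilibrium Qd = Qs, so 158.7 - 3P = -13.05 + 4.5P; collecting terms, 171.75 = 7.5P and P* = 22.9.
From the demand curve, Q* = 158.7 - 3(22.9) = 90.

P* = 22.9, Q* = 90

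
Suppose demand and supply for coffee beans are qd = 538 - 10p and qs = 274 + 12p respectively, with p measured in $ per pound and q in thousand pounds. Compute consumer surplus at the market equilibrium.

Consumer surplus = 8736.2

The market clears where 538 - 10p = 274 + 12p. Rearranging, 22p = 264, hence p* = 12.
From the demand curve, q* = 538 - 10(12) = 418.
Demand choke price (qd = 0): p = 538/10 = 53.8. Consumer surplus = ½ × (53.8 - 12) × 418 = 8736.2.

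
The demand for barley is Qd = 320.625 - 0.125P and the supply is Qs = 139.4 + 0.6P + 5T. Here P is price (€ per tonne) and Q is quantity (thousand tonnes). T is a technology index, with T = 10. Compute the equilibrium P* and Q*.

With T = 10, supply is Qs = 189.4 + 0.6P.
Equating demand and supply, 320.625 - 0.125P = 189.4 + 0.6P gives 0.725P = 131.225, so P* = 181.
Plugging P* into demand: Q* = 320.625 - 0.125(181) = 298.

P* = 181, Q* = 298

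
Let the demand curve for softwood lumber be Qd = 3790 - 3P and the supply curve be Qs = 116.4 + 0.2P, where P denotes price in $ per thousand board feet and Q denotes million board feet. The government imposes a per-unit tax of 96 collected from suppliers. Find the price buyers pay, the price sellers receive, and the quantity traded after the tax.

The tax drives a wedge P_b - P_s = 96. Substituting P_s = P_b - 96 into supply: Qs = 97.2 + 0.2P_b.
Market clearing requires 3790 - 3P_b = 97.2 + 0.2P_b; hence 3692.8 = 3.2P_b and P_b = 1154.
Then P_s = 1154 - 96 = 1058 and Q = 3790 - 3(1154) = 328.

P_b = 1154, P_s = 1058, Q = 328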